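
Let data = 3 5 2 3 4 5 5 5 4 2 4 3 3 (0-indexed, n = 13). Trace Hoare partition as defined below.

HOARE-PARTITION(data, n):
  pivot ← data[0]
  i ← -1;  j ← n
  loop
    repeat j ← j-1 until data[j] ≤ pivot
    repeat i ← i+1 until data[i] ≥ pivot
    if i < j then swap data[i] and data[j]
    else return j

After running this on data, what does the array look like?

3 3 2 2 4 5 5 5 4 3 4 5 3

pivot=3
j stops at 12 (3), i stops at 0 (3); swap ⇒ 3 5 2 3 4 5 5 5 4 2 4 3 3
j stops at 11 (3), i stops at 1 (5); swap ⇒ 3 3 2 3 4 5 5 5 4 2 4 5 3
j stops at 9 (2), i stops at 3 (3); swap ⇒ 3 3 2 2 4 5 5 5 4 3 4 5 3
j stops at 3, i stops at 4; i≥j ⇒ return 3. data=3 3 2 2 4 5 5 5 4 3 4 5 3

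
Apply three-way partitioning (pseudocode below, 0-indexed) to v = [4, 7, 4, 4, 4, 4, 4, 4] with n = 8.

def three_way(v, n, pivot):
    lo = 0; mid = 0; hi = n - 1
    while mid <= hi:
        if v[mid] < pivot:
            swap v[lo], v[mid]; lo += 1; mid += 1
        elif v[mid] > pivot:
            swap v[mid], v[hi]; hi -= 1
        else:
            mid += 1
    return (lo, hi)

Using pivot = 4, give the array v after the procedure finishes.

[4, 4, 4, 4, 4, 4, 4, 7]

pivot = 4; lo=0, mid=0, hi=7
v[mid]=4=4: mid=1
v[mid]=7>4: swap v[1],v[7]; hi=6 → [4, 4, 4, 4, 4, 4, 4, 7]
v[mid]=4=4: mid=2
v[mid]=4=4: mid=3
v[mid]=4=4: mid=4
v[mid]=4=4: mid=5
v[mid]=4=4: mid=6
v[mid]=4=4: mid=7
end: lo=0, hi=6; v = [4, 4, 4, 4, 4, 4, 4, 7]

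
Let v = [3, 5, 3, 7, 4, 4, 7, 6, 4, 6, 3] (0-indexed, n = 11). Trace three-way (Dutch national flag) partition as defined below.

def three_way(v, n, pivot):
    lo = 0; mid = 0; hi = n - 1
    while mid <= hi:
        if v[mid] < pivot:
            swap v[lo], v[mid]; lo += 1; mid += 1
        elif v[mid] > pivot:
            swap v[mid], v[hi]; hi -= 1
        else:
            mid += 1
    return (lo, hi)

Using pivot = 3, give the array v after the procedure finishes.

lo=0 mid=0 hi=10
3=3: mid=1
5>3: swap(1,10), hi=9 ⇒ [3, 3, 3, 7, 4, 4, 7, 6, 4, 6, 5]
3=3: mid=2
3=3: mid=3
7>3: swap(3,9), hi=8 ⇒ [3, 3, 3, 6, 4, 4, 7, 6, 4, 7, 5]
6>3: swap(3,8), hi=7 ⇒ [3, 3, 3, 4, 4, 4, 7, 6, 6, 7, 5]
4>3: swap(3,7), hi=6 ⇒ [3, 3, 3, 6, 4, 4, 7, 4, 6, 7, 5]
6>3: swap(3,6), hi=5 ⇒ [3, 3, 3, 7, 4, 4, 6, 4, 6, 7, 5]
7>3: swap(3,5), hi=4 ⇒ [3, 3, 3, 4, 4, 7, 6, 4, 6, 7, 5]
4>3: swap(3,4), hi=3 ⇒ [3, 3, 3, 4, 4, 7, 6, 4, 6, 7, 5]
4>3: swap(3,3), hi=2 ⇒ [3, 3, 3, 4, 4, 7, 6, 4, 6, 7, 5]
done. lo=0 hi=2; v=[3, 3, 3, 4, 4, 7, 6, 4, 6, 7, 5]

[3, 3, 3, 4, 4, 7, 6, 4, 6, 7, 5]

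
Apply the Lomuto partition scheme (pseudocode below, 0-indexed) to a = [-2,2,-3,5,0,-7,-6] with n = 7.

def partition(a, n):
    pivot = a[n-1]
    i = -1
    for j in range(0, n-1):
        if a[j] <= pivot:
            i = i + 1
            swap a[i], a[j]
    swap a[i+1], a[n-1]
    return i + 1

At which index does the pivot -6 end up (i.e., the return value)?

1

pivot = a[6] = -6; i = -1
j=0: a[0]=-2 > -6 → no swap
j=1: a[1]=2 > -6 → no swap
j=2: a[2]=-3 > -6 → no swap
j=3: a[3]=5 > -6 → no swap
j=4: a[4]=0 > -6 → no swap
j=5: a[5]=-7 ≤ -6 → i=0, swap a[0],a[5] → [-7,2,-3,5,0,-2,-6]
final swap a[1],a[6] → [-7,-6,-3,5,0,-2,2]; return 1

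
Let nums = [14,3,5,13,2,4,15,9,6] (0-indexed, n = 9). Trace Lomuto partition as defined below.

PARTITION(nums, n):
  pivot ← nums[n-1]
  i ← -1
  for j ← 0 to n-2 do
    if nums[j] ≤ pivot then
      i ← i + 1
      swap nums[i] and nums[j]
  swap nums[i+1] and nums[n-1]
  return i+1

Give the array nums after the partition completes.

pivot = nums[8] = 6; i = -1
j=0: nums[0]=14 > 6 → no swap
j=1: nums[1]=3 ≤ 6 → i=0, swap nums[0],nums[1] → [3,14,5,13,2,4,15,9,6]
j=2: nums[2]=5 ≤ 6 → i=1, swap nums[1],nums[2] → [3,5,14,13,2,4,15,9,6]
j=3: nums[3]=13 > 6 → no swap
j=4: nums[4]=2 ≤ 6 → i=2, swap nums[2],nums[4] → [3,5,2,13,14,4,15,9,6]
j=5: nums[5]=4 ≤ 6 → i=3, swap nums[3],nums[5] → [3,5,2,4,14,13,15,9,6]
j=6: nums[6]=15 > 6 → no swap
j=7: nums[7]=9 > 6 → no swap
final swap nums[4],nums[8] → [3,5,2,4,6,13,15,9,14]; return 4

[3,5,2,4,6,13,15,9,14]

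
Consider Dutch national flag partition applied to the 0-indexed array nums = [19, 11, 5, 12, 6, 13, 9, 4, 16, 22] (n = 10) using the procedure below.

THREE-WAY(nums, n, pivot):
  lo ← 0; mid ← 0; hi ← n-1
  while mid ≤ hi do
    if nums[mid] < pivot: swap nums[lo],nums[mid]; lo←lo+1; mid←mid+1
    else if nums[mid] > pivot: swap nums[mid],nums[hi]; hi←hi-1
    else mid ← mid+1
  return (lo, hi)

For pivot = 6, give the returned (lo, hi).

lo=0 mid=0 hi=9
19>6: swap(0,9), hi=8 ⇒ [22, 11, 5, 12, 6, 13, 9, 4, 16, 19]
22>6: swap(0,8), hi=7 ⇒ [16, 11, 5, 12, 6, 13, 9, 4, 22, 19]
16>6: swap(0,7), hi=6 ⇒ [4, 11, 5, 12, 6, 13, 9, 16, 22, 19]
4<6: swap(0,0), lo=1 mid=1 ⇒ [4, 11, 5, 12, 6, 13, 9, 16, 22, 19]
11>6: swap(1,6), hi=5 ⇒ [4, 9, 5, 12, 6, 13, 11, 16, 22, 19]
9>6: swap(1,5), hi=4 ⇒ [4, 13, 5, 12, 6, 9, 11, 16, 22, 19]
13>6: swap(1,4), hi=3 ⇒ [4, 6, 5, 12, 13, 9, 11, 16, 22, 19]
6=6: mid=2
5<6: swap(1,2), lo=2 mid=3 ⇒ [4, 5, 6, 12, 13, 9, 11, 16, 22, 19]
12>6: swap(3,3), hi=2 ⇒ [4, 5, 6, 12, 13, 9, 11, 16, 22, 19]
done. lo=2 hi=2; nums=[4, 5, 6, 12, 13, 9, 11, 16, 22, 19]

(2, 2)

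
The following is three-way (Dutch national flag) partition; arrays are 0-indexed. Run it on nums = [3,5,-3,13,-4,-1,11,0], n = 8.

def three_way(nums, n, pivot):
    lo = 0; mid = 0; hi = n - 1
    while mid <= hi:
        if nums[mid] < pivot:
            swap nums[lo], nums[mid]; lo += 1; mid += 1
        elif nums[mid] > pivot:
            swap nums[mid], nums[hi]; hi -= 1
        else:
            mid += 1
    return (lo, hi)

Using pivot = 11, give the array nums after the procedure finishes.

pivot = 11; lo=0, mid=0, hi=7
nums[mid]=3<11: swap nums[0],nums[0]; lo=1,mid=1 → [3,5,-3,13,-4,-1,11,0]
nums[mid]=5<11: swap nums[1],nums[1]; lo=2,mid=2 → [3,5,-3,13,-4,-1,11,0]
nums[mid]=-3<11: swap nums[2],nums[2]; lo=3,mid=3 → [3,5,-3,13,-4,-1,11,0]
nums[mid]=13>11: swap nums[3],nums[7]; hi=6 → [3,5,-3,0,-4,-1,11,13]
nums[mid]=0<11: swap nums[3],nums[3]; lo=4,mid=4 → [3,5,-3,0,-4,-1,11,13]
nums[mid]=-4<11: swap nums[4],nums[4]; lo=5,mid=5 → [3,5,-3,0,-4,-1,11,13]
nums[mid]=-1<11: swap nums[5],nums[5]; lo=6,mid=6 → [3,5,-3,0,-4,-1,11,13]
nums[mid]=11=11: mid=7
end: lo=6, hi=6; nums = [3,5,-3,0,-4,-1,11,13]

[3,5,-3,0,-4,-1,11,13]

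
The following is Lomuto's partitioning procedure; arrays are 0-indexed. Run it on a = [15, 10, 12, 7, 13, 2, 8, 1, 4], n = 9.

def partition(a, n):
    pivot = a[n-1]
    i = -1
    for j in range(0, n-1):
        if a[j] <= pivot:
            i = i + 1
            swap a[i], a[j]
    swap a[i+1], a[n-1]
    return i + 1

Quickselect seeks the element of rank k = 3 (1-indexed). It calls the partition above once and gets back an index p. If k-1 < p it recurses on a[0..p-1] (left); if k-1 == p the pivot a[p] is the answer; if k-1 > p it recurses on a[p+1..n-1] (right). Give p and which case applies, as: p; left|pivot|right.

2; pivot

pivot=4, i=-1
j=0: 15>4, skip
j=1: 10>4, skip
j=2: 12>4, skip
j=3: 7>4, skip
j=4: 13>4, skip
j=5: 2≤4, i=0, swap(0,5) ⇒ [2, 10, 12, 7, 13, 15, 8, 1, 4]
j=6: 8>4, skip
j=7: 1≤4, i=1, swap(1,7) ⇒ [2, 1, 12, 7, 13, 15, 8, 10, 4]
swap(2,8) ⇒ [2, 1, 4, 7, 13, 15, 8, 10, 12]; return 2
p = 2; k-1 = 2 == 2 ⇒ pivot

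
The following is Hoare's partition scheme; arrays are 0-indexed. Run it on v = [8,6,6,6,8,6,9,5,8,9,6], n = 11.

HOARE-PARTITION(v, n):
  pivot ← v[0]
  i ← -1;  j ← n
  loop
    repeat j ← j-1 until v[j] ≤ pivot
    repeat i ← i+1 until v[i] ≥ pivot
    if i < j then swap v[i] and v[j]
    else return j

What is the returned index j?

pivot=8
j stops at 10 (6), i stops at 0 (8); swap ⇒ [6,6,6,6,8,6,9,5,8,9,8]
j stops at 8 (8), i stops at 4 (8); swap ⇒ [6,6,6,6,8,6,9,5,8,9,8]
j stops at 7 (5), i stops at 6 (9); swap ⇒ [6,6,6,6,8,6,5,9,8,9,8]
j stops at 6, i stops at 7; i≥j ⇒ return 6. v=[6,6,6,6,8,6,5,9,8,9,8]

6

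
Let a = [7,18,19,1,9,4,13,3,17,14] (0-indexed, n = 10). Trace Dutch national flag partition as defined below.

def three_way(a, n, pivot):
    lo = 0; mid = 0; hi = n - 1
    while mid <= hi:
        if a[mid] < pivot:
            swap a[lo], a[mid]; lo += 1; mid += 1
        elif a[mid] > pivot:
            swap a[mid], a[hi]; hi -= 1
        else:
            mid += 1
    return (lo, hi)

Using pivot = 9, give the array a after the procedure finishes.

pivot = 9; lo=0, mid=0, hi=9
a[mid]=7<9: swap a[0],a[0]; lo=1,mid=1 → [7,18,19,1,9,4,13,3,17,14]
a[mid]=18>9: swap a[1],a[9]; hi=8 → [7,14,19,1,9,4,13,3,17,18]
a[mid]=14>9: swap a[1],a[8]; hi=7 → [7,17,19,1,9,4,13,3,14,18]
a[mid]=17>9: swap a[1],a[7]; hi=6 → [7,3,19,1,9,4,13,17,14,18]
a[mid]=3<9: swap a[1],a[1]; lo=2,mid=2 → [7,3,19,1,9,4,13,17,14,18]
a[mid]=19>9: swap a[2],a[6]; hi=5 → [7,3,13,1,9,4,19,17,14,18]
a[mid]=13>9: swap a[2],a[5]; hi=4 → [7,3,4,1,9,13,19,17,14,18]
a[mid]=4<9: swap a[2],a[2]; lo=3,mid=3 → [7,3,4,1,9,13,19,17,14,18]
a[mid]=1<9: swap a[3],a[3]; lo=4,mid=4 → [7,3,4,1,9,13,19,17,14,18]
a[mid]=9=9: mid=5
end: lo=4, hi=4; a = [7,3,4,1,9,13,19,17,14,18]

[7,3,4,1,9,13,19,17,14,18]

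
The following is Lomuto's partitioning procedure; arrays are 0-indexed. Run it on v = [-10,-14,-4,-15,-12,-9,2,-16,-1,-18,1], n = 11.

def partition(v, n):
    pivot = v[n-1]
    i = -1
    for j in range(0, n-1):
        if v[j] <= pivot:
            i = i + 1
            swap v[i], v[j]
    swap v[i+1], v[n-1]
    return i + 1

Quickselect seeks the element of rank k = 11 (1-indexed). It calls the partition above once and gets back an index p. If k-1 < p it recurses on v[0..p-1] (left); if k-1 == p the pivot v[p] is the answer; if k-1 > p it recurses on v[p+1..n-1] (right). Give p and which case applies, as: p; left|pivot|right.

pivot = v[10] = 1; i = -1
j=0: v[0]=-10 ≤ 1 → i=0, swap v[0],v[0] (no change) → [-10,-14,-4,-15,-12,-9,2,-16,-1,-18,1]
j=1: v[1]=-14 ≤ 1 → i=1, swap v[1],v[1] (no change) → [-10,-14,-4,-15,-12,-9,2,-16,-1,-18,1]
j=2: v[2]=-4 ≤ 1 → i=2, swap v[2],v[2] (no change) → [-10,-14,-4,-15,-12,-9,2,-16,-1,-18,1]
j=3: v[3]=-15 ≤ 1 → i=3, swap v[3],v[3] (no change) → [-10,-14,-4,-15,-12,-9,2,-16,-1,-18,1]
j=4: v[4]=-12 ≤ 1 → i=4, swap v[4],v[4] (no change) → [-10,-14,-4,-15,-12,-9,2,-16,-1,-18,1]
j=5: v[5]=-9 ≤ 1 → i=5, swap v[5],v[5] (no change) → [-10,-14,-4,-15,-12,-9,2,-16,-1,-18,1]
j=6: v[6]=2 > 1 → no swap
j=7: v[7]=-16 ≤ 1 → i=6, swap v[6],v[7] → [-10,-14,-4,-15,-12,-9,-16,2,-1,-18,1]
j=8: v[8]=-1 ≤ 1 → i=7, swap v[7],v[8] → [-10,-14,-4,-15,-12,-9,-16,-1,2,-18,1]
j=9: v[9]=-18 ≤ 1 → i=8, swap v[8],v[9] → [-10,-14,-4,-15,-12,-9,-16,-1,-18,2,1]
final swap v[9],v[10] → [-10,-14,-4,-15,-12,-9,-16,-1,-18,1,2]; return 9
p = 9; k-1 = 10 > 9 ⇒ right

9; right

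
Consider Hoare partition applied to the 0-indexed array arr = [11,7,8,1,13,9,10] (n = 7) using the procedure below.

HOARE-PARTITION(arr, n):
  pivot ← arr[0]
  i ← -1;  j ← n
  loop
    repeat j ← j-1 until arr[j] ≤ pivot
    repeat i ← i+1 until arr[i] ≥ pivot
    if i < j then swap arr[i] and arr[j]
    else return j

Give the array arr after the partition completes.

[10,7,8,1,9,13,11]

pivot=11
j stops at 6 (10), i stops at 0 (11); swap ⇒ [10,7,8,1,13,9,11]
j stops at 5 (9), i stops at 4 (13); swap ⇒ [10,7,8,1,9,13,11]
j stops at 4, i stops at 5; i≥j ⇒ return 4. arr=[10,7,8,1,9,13,11]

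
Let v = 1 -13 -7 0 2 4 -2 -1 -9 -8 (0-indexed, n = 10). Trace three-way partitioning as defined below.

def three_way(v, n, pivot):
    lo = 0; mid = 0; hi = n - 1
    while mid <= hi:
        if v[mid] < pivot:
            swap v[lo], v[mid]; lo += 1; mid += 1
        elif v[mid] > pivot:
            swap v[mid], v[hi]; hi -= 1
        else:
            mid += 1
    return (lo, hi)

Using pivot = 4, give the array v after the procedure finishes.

1 -13 -7 0 2 -2 -1 -9 -8 4

lo=0 mid=0 hi=9
1<4: swap(0,0), lo=1 mid=1 ⇒ 1 -13 -7 0 2 4 -2 -1 -9 -8
-13<4: swap(1,1), lo=2 mid=2 ⇒ 1 -13 -7 0 2 4 -2 -1 -9 -8
-7<4: swap(2,2), lo=3 mid=3 ⇒ 1 -13 -7 0 2 4 -2 -1 -9 -8
0<4: swap(3,3), lo=4 mid=4 ⇒ 1 -13 -7 0 2 4 -2 -1 -9 -8
2<4: swap(4,4), lo=5 mid=5 ⇒ 1 -13 -7 0 2 4 -2 -1 -9 -8
4=4: mid=6
-2<4: swap(5,6), lo=6 mid=7 ⇒ 1 -13 -7 0 2 -2 4 -1 -9 -8
-1<4: swap(6,7), lo=7 mid=8 ⇒ 1 -13 -7 0 2 -2 -1 4 -9 -8
-9<4: swap(7,8), lo=8 mid=9 ⇒ 1 -13 -7 0 2 -2 -1 -9 4 -8
-8<4: swap(8,9), lo=9 mid=10 ⇒ 1 -13 -7 0 2 -2 -1 -9 -8 4
done. lo=9 hi=9; v=1 -13 -7 0 2 -2 -1 -9 -8 4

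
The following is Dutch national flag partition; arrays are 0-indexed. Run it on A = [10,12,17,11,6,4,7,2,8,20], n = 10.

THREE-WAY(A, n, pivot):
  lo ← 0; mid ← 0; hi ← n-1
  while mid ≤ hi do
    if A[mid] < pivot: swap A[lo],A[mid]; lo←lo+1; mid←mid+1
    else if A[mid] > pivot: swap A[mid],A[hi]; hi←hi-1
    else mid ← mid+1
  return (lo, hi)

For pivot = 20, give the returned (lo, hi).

(9, 9)

pivot = 20; lo=0, mid=0, hi=9
A[mid]=10<20: swap A[0],A[0]; lo=1,mid=1 → [10,12,17,11,6,4,7,2,8,20]
A[mid]=12<20: swap A[1],A[1]; lo=2,mid=2 → [10,12,17,11,6,4,7,2,8,20]
A[mid]=17<20: swap A[2],A[2]; lo=3,mid=3 → [10,12,17,11,6,4,7,2,8,20]
A[mid]=11<20: swap A[3],A[3]; lo=4,mid=4 → [10,12,17,11,6,4,7,2,8,20]
A[mid]=6<20: swap A[4],A[4]; lo=5,mid=5 → [10,12,17,11,6,4,7,2,8,20]
A[mid]=4<20: swap A[5],A[5]; lo=6,mid=6 → [10,12,17,11,6,4,7,2,8,20]
A[mid]=7<20: swap A[6],A[6]; lo=7,mid=7 → [10,12,17,11,6,4,7,2,8,20]
A[mid]=2<20: swap A[7],A[7]; lo=8,mid=8 → [10,12,17,11,6,4,7,2,8,20]
A[mid]=8<20: swap A[8],A[8]; lo=9,mid=9 → [10,12,17,11,6,4,7,2,8,20]
A[mid]=20=20: mid=10
end: lo=9, hi=9; A = [10,12,17,11,6,4,7,2,8,20]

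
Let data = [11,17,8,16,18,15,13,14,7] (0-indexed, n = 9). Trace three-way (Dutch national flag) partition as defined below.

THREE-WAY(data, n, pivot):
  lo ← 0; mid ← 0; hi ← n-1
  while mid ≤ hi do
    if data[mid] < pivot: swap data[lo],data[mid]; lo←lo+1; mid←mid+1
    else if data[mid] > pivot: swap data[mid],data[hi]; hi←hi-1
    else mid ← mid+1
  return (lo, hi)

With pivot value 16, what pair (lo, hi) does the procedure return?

lo=0 mid=0 hi=8
11<16: swap(0,0), lo=1 mid=1 ⇒ [11,17,8,16,18,15,13,14,7]
17>16: swap(1,8), hi=7 ⇒ [11,7,8,16,18,15,13,14,17]
7<16: swap(1,1), lo=2 mid=2 ⇒ [11,7,8,16,18,15,13,14,17]
8<16: swap(2,2), lo=3 mid=3 ⇒ [11,7,8,16,18,15,13,14,17]
16=16: mid=4
18>16: swap(4,7), hi=6 ⇒ [11,7,8,16,14,15,13,18,17]
14<16: swap(3,4), lo=4 mid=5 ⇒ [11,7,8,14,16,15,13,18,17]
15<16: swap(4,5), lo=5 mid=6 ⇒ [11,7,8,14,15,16,13,18,17]
13<16: swap(5,6), lo=6 mid=7 ⇒ [11,7,8,14,15,13,16,18,17]
done. lo=6 hi=6; data=[11,7,8,14,15,13,16,18,17]

(6, 6)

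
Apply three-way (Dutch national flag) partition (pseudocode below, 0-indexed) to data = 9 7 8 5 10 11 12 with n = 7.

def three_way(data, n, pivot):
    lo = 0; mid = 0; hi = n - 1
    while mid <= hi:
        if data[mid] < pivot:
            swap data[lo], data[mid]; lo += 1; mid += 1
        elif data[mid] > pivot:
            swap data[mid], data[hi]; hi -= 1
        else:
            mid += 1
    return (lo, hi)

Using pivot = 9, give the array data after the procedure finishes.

7 8 5 9 11 12 10

pivot = 9; lo=0, mid=0, hi=6
data[mid]=9=9: mid=1
data[mid]=7<9: swap data[0],data[1]; lo=1,mid=2 → 7 9 8 5 10 11 12
data[mid]=8<9: swap data[1],data[2]; lo=2,mid=3 → 7 8 9 5 10 11 12
data[mid]=5<9: swap data[2],data[3]; lo=3,mid=4 → 7 8 5 9 10 11 12
data[mid]=10>9: swap data[4],data[6]; hi=5 → 7 8 5 9 12 11 10
data[mid]=12>9: swap data[4],data[5]; hi=4 → 7 8 5 9 11 12 10
data[mid]=11>9: swap data[4],data[4]; hi=3 → 7 8 5 9 11 12 10
end: lo=3, hi=3; data = 7 8 5 9 11 12 10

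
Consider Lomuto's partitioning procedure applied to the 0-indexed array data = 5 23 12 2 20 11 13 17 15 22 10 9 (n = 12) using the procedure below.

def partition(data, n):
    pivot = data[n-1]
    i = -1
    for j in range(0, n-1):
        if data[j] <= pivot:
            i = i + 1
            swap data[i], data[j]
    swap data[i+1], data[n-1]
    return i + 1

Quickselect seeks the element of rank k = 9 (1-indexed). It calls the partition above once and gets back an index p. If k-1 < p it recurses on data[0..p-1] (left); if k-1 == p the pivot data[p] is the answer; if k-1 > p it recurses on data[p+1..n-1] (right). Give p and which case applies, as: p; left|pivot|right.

pivot=9, i=-1
j=0: 5≤9, i=0, swap(0,0) ⇒ 5 23 12 2 20 11 13 17 15 22 10 9
j=1: 23>9, skip
j=2: 12>9, skip
j=3: 2≤9, i=1, swap(1,3) ⇒ 5 2 12 23 20 11 13 17 15 22 10 9
j=4: 20>9, skip
j=5: 11>9, skip
j=6: 13>9, skip
j=7: 17>9, skip
j=8: 15>9, skip
j=9: 22>9, skip
j=10: 10>9, skip
swap(2,11) ⇒ 5 2 9 23 20 11 13 17 15 22 10 12; return 2
p = 2; k-1 = 8 > 2 ⇒ right

2; right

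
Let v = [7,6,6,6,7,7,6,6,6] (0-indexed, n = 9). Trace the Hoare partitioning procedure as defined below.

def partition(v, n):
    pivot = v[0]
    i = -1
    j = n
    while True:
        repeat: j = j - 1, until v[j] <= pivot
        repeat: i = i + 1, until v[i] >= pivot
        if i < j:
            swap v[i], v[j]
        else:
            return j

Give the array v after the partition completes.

[6,6,6,6,6,6,7,7,7]

pivot=7
j stops at 8 (6), i stops at 0 (7); swap ⇒ [6,6,6,6,7,7,6,6,7]
j stops at 7 (6), i stops at 4 (7); swap ⇒ [6,6,6,6,6,7,6,7,7]
j stops at 6 (6), i stops at 5 (7); swap ⇒ [6,6,6,6,6,6,7,7,7]
j stops at 5, i stops at 6; i≥j ⇒ return 5. v=[6,6,6,6,6,6,7,7,7]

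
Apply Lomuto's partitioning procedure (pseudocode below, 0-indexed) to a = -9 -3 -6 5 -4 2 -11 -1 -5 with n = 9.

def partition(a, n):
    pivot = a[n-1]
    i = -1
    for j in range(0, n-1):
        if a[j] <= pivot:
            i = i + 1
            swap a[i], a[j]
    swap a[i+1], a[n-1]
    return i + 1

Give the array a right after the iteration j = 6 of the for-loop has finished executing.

pivot=-5, i=-1
j=0: -9≤-5, i=0, swap(0,0) ⇒ -9 -3 -6 5 -4 2 -11 -1 -5
j=1: -3>-5, skip
j=2: -6≤-5, i=1, swap(1,2) ⇒ -9 -6 -3 5 -4 2 -11 -1 -5
j=3: 5>-5, skip
j=4: -4>-5, skip
j=5: 2>-5, skip
j=6: -11≤-5, i=2, swap(2,6) ⇒ -9 -6 -11 5 -4 2 -3 -1 -5
(after j=6) a = -9 -6 -11 5 -4 2 -3 -1 -5

-9 -6 -11 5 -4 2 -3 -1 -5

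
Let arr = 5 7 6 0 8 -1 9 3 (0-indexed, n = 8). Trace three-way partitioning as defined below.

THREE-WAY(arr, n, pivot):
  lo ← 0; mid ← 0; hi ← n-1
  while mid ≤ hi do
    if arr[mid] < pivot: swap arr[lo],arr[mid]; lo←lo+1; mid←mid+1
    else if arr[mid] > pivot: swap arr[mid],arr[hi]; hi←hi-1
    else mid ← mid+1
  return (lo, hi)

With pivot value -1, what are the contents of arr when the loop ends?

lo=0 mid=0 hi=7
5>-1: swap(0,7), hi=6 ⇒ 3 7 6 0 8 -1 9 5
3>-1: swap(0,6), hi=5 ⇒ 9 7 6 0 8 -1 3 5
9>-1: swap(0,5), hi=4 ⇒ -1 7 6 0 8 9 3 5
-1=-1: mid=1
7>-1: swap(1,4), hi=3 ⇒ -1 8 6 0 7 9 3 5
8>-1: swap(1,3), hi=2 ⇒ -1 0 6 8 7 9 3 5
0>-1: swap(1,2), hi=1 ⇒ -1 6 0 8 7 9 3 5
6>-1: swap(1,1), hi=0 ⇒ -1 6 0 8 7 9 3 5
done. lo=0 hi=0; arr=-1 6 0 8 7 9 3 5

-1 6 0 8 7 9 3 5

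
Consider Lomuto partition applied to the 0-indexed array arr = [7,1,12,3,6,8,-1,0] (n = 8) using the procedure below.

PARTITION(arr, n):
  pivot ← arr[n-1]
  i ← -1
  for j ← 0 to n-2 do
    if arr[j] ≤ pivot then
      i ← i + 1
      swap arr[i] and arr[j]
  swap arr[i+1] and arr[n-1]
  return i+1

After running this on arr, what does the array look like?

pivot = arr[7] = 0; i = -1
j=0: arr[0]=7 > 0 → no swap
j=1: arr[1]=1 > 0 → no swap
j=2: arr[2]=12 > 0 → no swap
j=3: arr[3]=3 > 0 → no swap
j=4: arr[4]=6 > 0 → no swap
j=5: arr[5]=8 > 0 → no swap
j=6: arr[6]=-1 ≤ 0 → i=0, swap arr[0],arr[6] → [-1,1,12,3,6,8,7,0]
final swap arr[1],arr[7] → [-1,0,12,3,6,8,7,1]; return 1

[-1,0,12,3,6,8,7,1]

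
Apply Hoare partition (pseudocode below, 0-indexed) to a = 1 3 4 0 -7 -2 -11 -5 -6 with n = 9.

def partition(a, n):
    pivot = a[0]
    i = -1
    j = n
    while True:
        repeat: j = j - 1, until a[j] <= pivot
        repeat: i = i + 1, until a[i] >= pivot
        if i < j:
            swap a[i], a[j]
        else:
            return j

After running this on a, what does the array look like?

-6 -5 -11 0 -7 -2 4 3 1

pivot=1
j stops at 8 (-6), i stops at 0 (1); swap ⇒ -6 3 4 0 -7 -2 -11 -5 1
j stops at 7 (-5), i stops at 1 (3); swap ⇒ -6 -5 4 0 -7 -2 -11 3 1
j stops at 6 (-11), i stops at 2 (4); swap ⇒ -6 -5 -11 0 -7 -2 4 3 1
j stops at 5, i stops at 6; i≥j ⇒ return 5. a=-6 -5 -11 0 -7 -2 4 3 1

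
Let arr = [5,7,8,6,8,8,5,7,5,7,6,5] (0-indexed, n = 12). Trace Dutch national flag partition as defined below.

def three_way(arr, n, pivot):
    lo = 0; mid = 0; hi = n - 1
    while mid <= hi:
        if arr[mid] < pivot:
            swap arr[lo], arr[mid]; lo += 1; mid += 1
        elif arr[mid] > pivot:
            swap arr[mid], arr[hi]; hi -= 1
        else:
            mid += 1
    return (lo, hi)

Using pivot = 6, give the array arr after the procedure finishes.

pivot = 6; lo=0, mid=0, hi=11
arr[mid]=5<6: swap arr[0],arr[0]; lo=1,mid=1 → [5,7,8,6,8,8,5,7,5,7,6,5]
arr[mid]=7>6: swap arr[1],arr[11]; hi=10 → [5,5,8,6,8,8,5,7,5,7,6,7]
arr[mid]=5<6: swap arr[1],arr[1]; lo=2,mid=2 → [5,5,8,6,8,8,5,7,5,7,6,7]
arr[mid]=8>6: swap arr[2],arr[10]; hi=9 → [5,5,6,6,8,8,5,7,5,7,8,7]
arr[mid]=6=6: mid=3
arr[mid]=6=6: mid=4
arr[mid]=8>6: swap arr[4],arr[9]; hi=8 → [5,5,6,6,7,8,5,7,5,8,8,7]
arr[mid]=7>6: swap arr[4],arr[8]; hi=7 → [5,5,6,6,5,8,5,7,7,8,8,7]
arr[mid]=5<6: swap arr[2],arr[4]; lo=3,mid=5 → [5,5,5,6,6,8,5,7,7,8,8,7]
arr[mid]=8>6: swap arr[5],arr[7]; hi=6 → [5,5,5,6,6,7,5,8,7,8,8,7]
arr[mid]=7>6: swap arr[5],arr[6]; hi=5 → [5,5,5,6,6,5,7,8,7,8,8,7]
arr[mid]=5<6: swap arr[3],arr[5]; lo=4,mid=6 → [5,5,5,5,6,6,7,8,7,8,8,7]
end: lo=4, hi=5; arr = [5,5,5,5,6,6,7,8,7,8,8,7]

[5,5,5,5,6,6,7,8,7,8,8,7]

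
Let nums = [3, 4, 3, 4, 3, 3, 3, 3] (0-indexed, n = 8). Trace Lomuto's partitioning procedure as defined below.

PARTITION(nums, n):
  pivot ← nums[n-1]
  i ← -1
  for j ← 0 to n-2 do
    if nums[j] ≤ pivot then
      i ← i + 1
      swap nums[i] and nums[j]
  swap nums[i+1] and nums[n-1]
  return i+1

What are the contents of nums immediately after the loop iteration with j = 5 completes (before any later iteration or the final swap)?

[3, 3, 3, 3, 4, 4, 3, 3]

pivot=3, i=-1
j=0: 3≤3, i=0, swap(0,0) ⇒ [3, 4, 3, 4, 3, 3, 3, 3]
j=1: 4>3, skip
j=2: 3≤3, i=1, swap(1,2) ⇒ [3, 3, 4, 4, 3, 3, 3, 3]
j=3: 4>3, skip
j=4: 3≤3, i=2, swap(2,4) ⇒ [3, 3, 3, 4, 4, 3, 3, 3]
j=5: 3≤3, i=3, swap(3,5) ⇒ [3, 3, 3, 3, 4, 4, 3, 3]
(after j=5) nums = [3, 3, 3, 3, 4, 4, 3, 3]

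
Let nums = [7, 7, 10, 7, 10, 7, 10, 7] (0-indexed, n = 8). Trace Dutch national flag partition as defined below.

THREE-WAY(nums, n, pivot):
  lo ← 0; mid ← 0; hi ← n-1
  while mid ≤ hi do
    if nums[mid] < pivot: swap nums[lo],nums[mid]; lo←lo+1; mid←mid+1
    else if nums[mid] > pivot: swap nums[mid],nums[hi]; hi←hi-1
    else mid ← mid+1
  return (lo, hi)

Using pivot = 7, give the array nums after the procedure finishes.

lo=0 mid=0 hi=7
7=7: mid=1
7=7: mid=2
10>7: swap(2,7), hi=6 ⇒ [7, 7, 7, 7, 10, 7, 10, 10]
7=7: mid=3
7=7: mid=4
10>7: swap(4,6), hi=5 ⇒ [7, 7, 7, 7, 10, 7, 10, 10]
10>7: swap(4,5), hi=4 ⇒ [7, 7, 7, 7, 7, 10, 10, 10]
7=7: mid=5
done. lo=0 hi=4; nums=[7, 7, 7, 7, 7, 10, 10, 10]

[7, 7, 7, 7, 7, 10, 10, 10]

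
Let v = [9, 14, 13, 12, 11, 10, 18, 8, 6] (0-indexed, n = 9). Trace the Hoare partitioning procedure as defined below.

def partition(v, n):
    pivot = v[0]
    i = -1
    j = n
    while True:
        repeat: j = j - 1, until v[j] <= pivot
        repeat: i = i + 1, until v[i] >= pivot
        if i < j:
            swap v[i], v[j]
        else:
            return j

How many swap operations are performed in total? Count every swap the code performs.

2

pivot=9
j stops at 8 (6), i stops at 0 (9); swap ⇒ [6, 14, 13, 12, 11, 10, 18, 8, 9]
j stops at 7 (8), i stops at 1 (14); swap ⇒ [6, 8, 13, 12, 11, 10, 18, 14, 9]
j stops at 1, i stops at 2; i≥j ⇒ return 1. v=[6, 8, 13, 12, 11, 10, 18, 14, 9]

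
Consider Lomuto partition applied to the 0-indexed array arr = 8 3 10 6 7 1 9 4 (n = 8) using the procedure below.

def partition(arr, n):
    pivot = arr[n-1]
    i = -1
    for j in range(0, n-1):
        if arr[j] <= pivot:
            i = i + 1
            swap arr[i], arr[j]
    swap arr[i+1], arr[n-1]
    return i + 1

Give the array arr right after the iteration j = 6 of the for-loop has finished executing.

pivot = arr[7] = 4; i = -1
j=0: arr[0]=8 > 4 → no swap
j=1: arr[1]=3 ≤ 4 → i=0, swap arr[0],arr[1] → 3 8 10 6 7 1 9 4
j=2: arr[2]=10 > 4 → no swap
j=3: arr[3]=6 > 4 → no swap
j=4: arr[4]=7 > 4 → no swap
j=5: arr[5]=1 ≤ 4 → i=1, swap arr[1],arr[5] → 3 1 10 6 7 8 9 4
j=6: arr[6]=9 > 4 → no swap
(after j=6) arr = 3 1 10 6 7 8 9 4

3 1 10 6 7 8 9 4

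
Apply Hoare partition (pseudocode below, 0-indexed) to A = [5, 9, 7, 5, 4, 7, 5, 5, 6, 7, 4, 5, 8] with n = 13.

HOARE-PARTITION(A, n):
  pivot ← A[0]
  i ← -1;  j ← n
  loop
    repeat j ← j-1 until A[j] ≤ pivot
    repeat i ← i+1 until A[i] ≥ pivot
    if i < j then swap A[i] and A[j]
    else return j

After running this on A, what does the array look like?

pivot = A[0] = 5; i = -1, j = 13
j→11 (A[11]=5≤5), i→0 (A[0]=5≥5); i<j, swap → [5, 9, 7, 5, 4, 7, 5, 5, 6, 7, 4, 5, 8]
j→10 (A[10]=4≤5), i→1 (A[1]=9≥5); i<j, swap → [5, 4, 7, 5, 4, 7, 5, 5, 6, 7, 9, 5, 8]
j→7 (A[7]=5≤5), i→2 (A[2]=7≥5); i<j, swap → [5, 4, 5, 5, 4, 7, 5, 7, 6, 7, 9, 5, 8]
j→6 (A[6]=5≤5), i→3 (A[3]=5≥5); i<j, swap → [5, 4, 5, 5, 4, 7, 5, 7, 6, 7, 9, 5, 8]
j→4, i→5; i≥j, return j=4. A = [5, 4, 5, 5, 4, 7, 5, 7, 6, 7, 9, 5, 8]

[5, 4, 5, 5, 4, 7, 5, 7, 6, 7, 9, 5, 8]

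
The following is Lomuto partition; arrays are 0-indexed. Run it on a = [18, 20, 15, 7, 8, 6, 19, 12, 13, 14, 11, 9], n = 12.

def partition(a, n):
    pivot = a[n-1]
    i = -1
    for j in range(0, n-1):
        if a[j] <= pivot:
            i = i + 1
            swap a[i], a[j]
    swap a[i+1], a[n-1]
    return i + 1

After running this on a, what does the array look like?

[7, 8, 6, 9, 20, 15, 19, 12, 13, 14, 11, 18]

pivot=9, i=-1
j=0: 18>9, skip
j=1: 20>9, skip
j=2: 15>9, skip
j=3: 7≤9, i=0, swap(0,3) ⇒ [7, 20, 15, 18, 8, 6, 19, 12, 13, 14, 11, 9]
j=4: 8≤9, i=1, swap(1,4) ⇒ [7, 8, 15, 18, 20, 6, 19, 12, 13, 14, 11, 9]
j=5: 6≤9, i=2, swap(2,5) ⇒ [7, 8, 6, 18, 20, 15, 19, 12, 13, 14, 11, 9]
j=6: 19>9, skip
j=7: 12>9, skip
j=8: 13>9, skip
j=9: 14>9, skip
j=10: 11>9, skip
swap(3,11) ⇒ [7, 8, 6, 9, 20, 15, 19, 12, 13, 14, 11, 18]; return 3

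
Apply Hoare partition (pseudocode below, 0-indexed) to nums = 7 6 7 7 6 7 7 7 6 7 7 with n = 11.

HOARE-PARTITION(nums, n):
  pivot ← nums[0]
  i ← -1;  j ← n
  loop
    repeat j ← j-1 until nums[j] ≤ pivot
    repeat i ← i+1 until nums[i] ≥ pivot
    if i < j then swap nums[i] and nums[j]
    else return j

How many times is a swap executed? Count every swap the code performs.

4

pivot=7
j stops at 10 (7), i stops at 0 (7); swap ⇒ 7 6 7 7 6 7 7 7 6 7 7
j stops at 9 (7), i stops at 2 (7); swap ⇒ 7 6 7 7 6 7 7 7 6 7 7
j stops at 8 (6), i stops at 3 (7); swap ⇒ 7 6 7 6 6 7 7 7 7 7 7
j stops at 7 (7), i stops at 5 (7); swap ⇒ 7 6 7 6 6 7 7 7 7 7 7
j stops at 6, i stops at 6; i≥j ⇒ return 6. nums=7 6 7 6 6 7 7 7 7 7 7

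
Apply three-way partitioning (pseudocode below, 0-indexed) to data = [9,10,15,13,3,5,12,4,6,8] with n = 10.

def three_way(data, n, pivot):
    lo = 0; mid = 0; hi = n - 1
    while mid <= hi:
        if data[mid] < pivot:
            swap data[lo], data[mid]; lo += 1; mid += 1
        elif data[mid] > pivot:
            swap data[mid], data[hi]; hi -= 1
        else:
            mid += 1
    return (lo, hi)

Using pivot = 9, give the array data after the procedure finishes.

[8,6,4,3,5,9,12,13,15,10]

pivot = 9; lo=0, mid=0, hi=9
data[mid]=9=9: mid=1
data[mid]=10>9: swap data[1],data[9]; hi=8 → [9,8,15,13,3,5,12,4,6,10]
data[mid]=8<9: swap data[0],data[1]; lo=1,mid=2 → [8,9,15,13,3,5,12,4,6,10]
data[mid]=15>9: swap data[2],data[8]; hi=7 → [8,9,6,13,3,5,12,4,15,10]
data[mid]=6<9: swap data[1],data[2]; lo=2,mid=3 → [8,6,9,13,3,5,12,4,15,10]
data[mid]=13>9: swap data[3],data[7]; hi=6 → [8,6,9,4,3,5,12,13,15,10]
data[mid]=4<9: swap data[2],data[3]; lo=3,mid=4 → [8,6,4,9,3,5,12,13,15,10]
data[mid]=3<9: swap data[3],data[4]; lo=4,mid=5 → [8,6,4,3,9,5,12,13,15,10]
data[mid]=5<9: swap data[4],data[5]; lo=5,mid=6 → [8,6,4,3,5,9,12,13,15,10]
data[mid]=12>9: swap data[6],data[6]; hi=5 → [8,6,4,3,5,9,12,13,15,10]
end: lo=5, hi=5; data = [8,6,4,3,5,9,12,13,15,10]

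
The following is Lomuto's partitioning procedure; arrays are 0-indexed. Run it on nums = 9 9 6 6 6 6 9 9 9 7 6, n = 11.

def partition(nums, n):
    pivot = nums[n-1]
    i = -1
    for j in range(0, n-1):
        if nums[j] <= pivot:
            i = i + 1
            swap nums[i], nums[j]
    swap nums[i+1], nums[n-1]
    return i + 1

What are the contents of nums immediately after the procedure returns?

6 6 6 6 6 9 9 9 9 7 9

pivot=6, i=-1
j=0: 9>6, skip
j=1: 9>6, skip
j=2: 6≤6, i=0, swap(0,2) ⇒ 6 9 9 6 6 6 9 9 9 7 6
j=3: 6≤6, i=1, swap(1,3) ⇒ 6 6 9 9 6 6 9 9 9 7 6
j=4: 6≤6, i=2, swap(2,4) ⇒ 6 6 6 9 9 6 9 9 9 7 6
j=5: 6≤6, i=3, swap(3,5) ⇒ 6 6 6 6 9 9 9 9 9 7 6
j=6: 9>6, skip
j=7: 9>6, skip
j=8: 9>6, skip
j=9: 7>6, skip
swap(4,10) ⇒ 6 6 6 6 6 9 9 9 9 7 9; return 4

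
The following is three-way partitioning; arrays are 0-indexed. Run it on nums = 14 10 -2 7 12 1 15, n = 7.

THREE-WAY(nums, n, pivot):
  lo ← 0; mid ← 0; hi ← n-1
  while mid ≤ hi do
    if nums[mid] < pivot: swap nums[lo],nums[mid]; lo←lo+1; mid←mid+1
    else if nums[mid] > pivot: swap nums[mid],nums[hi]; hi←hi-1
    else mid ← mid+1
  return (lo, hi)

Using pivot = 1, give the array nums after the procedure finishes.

-2 1 7 12 10 15 14

lo=0 mid=0 hi=6
14>1: swap(0,6), hi=5 ⇒ 15 10 -2 7 12 1 14
15>1: swap(0,5), hi=4 ⇒ 1 10 -2 7 12 15 14
1=1: mid=1
10>1: swap(1,4), hi=3 ⇒ 1 12 -2 7 10 15 14
12>1: swap(1,3), hi=2 ⇒ 1 7 -2 12 10 15 14
7>1: swap(1,2), hi=1 ⇒ 1 -2 7 12 10 15 14
-2<1: swap(0,1), lo=1 mid=2 ⇒ -2 1 7 12 10 15 14
done. lo=1 hi=1; nums=-2 1 7 12 10 15 14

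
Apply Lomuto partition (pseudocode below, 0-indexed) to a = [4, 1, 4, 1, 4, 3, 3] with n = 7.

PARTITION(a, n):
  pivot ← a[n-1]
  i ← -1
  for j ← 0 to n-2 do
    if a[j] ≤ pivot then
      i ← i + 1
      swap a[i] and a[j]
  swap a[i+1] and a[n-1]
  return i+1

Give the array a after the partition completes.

[1, 1, 3, 3, 4, 4, 4]

pivot = a[6] = 3; i = -1
j=0: a[0]=4 > 3 → no swap
j=1: a[1]=1 ≤ 3 → i=0, swap a[0],a[1] → [1, 4, 4, 1, 4, 3, 3]
j=2: a[2]=4 > 3 → no swap
j=3: a[3]=1 ≤ 3 → i=1, swap a[1],a[3] → [1, 1, 4, 4, 4, 3, 3]
j=4: a[4]=4 > 3 → no swap
j=5: a[5]=3 ≤ 3 → i=2, swap a[2],a[5] → [1, 1, 3, 4, 4, 4, 3]
final swap a[3],a[6] → [1, 1, 3, 3, 4, 4, 4]; return 3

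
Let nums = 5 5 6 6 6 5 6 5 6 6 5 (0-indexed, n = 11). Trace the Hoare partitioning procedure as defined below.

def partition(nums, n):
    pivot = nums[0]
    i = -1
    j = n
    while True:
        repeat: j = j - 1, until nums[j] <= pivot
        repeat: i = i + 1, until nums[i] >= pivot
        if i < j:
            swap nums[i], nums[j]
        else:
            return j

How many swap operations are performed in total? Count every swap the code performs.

pivot = nums[0] = 5; i = -1, j = 11
j→10 (nums[10]=5≤5), i→0 (nums[0]=5≥5); i<j, swap → 5 5 6 6 6 5 6 5 6 6 5
j→7 (nums[7]=5≤5), i→1 (nums[1]=5≥5); i<j, swap → 5 5 6 6 6 5 6 5 6 6 5
j→5 (nums[5]=5≤5), i→2 (nums[2]=6≥5); i<j, swap → 5 5 5 6 6 6 6 5 6 6 5
j→2, i→3; i≥j, return j=2. nums = 5 5 5 6 6 6 6 5 6 6 5

3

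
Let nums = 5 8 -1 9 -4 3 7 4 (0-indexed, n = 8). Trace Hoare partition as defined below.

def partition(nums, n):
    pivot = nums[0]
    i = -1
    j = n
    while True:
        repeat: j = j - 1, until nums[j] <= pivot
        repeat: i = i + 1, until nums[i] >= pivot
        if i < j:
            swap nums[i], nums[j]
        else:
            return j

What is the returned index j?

pivot = nums[0] = 5; i = -1, j = 8
j→7 (nums[7]=4≤5), i→0 (nums[0]=5≥5); i<j, swap → 4 8 -1 9 -4 3 7 5
j→5 (nums[5]=3≤5), i→1 (nums[1]=8≥5); i<j, swap → 4 3 -1 9 -4 8 7 5
j→4 (nums[4]=-4≤5), i→3 (nums[3]=9≥5); i<j, swap → 4 3 -1 -4 9 8 7 5
j→3, i→4; i≥j, return j=3. nums = 4 3 -1 -4 9 8 7 5

3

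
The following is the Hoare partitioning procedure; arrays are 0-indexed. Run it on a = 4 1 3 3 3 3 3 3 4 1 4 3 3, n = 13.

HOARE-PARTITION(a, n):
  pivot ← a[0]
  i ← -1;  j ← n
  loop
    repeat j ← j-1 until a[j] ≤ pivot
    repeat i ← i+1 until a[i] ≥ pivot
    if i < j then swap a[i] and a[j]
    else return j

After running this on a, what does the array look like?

pivot=4
j stops at 12 (3), i stops at 0 (4); swap ⇒ 3 1 3 3 3 3 3 3 4 1 4 3 4
j stops at 11 (3), i stops at 8 (4); swap ⇒ 3 1 3 3 3 3 3 3 3 1 4 4 4
j stops at 10, i stops at 10; i≥j ⇒ return 10. a=3 1 3 3 3 3 3 3 3 1 4 4 4

3 1 3 3 3 3 3 3 3 1 4 4 4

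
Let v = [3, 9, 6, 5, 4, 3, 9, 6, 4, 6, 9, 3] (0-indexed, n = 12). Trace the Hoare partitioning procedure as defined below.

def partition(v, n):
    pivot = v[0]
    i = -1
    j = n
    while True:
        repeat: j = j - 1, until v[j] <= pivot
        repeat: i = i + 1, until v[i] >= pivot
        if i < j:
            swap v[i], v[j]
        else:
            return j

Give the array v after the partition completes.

pivot=3
j stops at 11 (3), i stops at 0 (3); swap ⇒ [3, 9, 6, 5, 4, 3, 9, 6, 4, 6, 9, 3]
j stops at 5 (3), i stops at 1 (9); swap ⇒ [3, 3, 6, 5, 4, 9, 9, 6, 4, 6, 9, 3]
j stops at 1, i stops at 2; i≥j ⇒ return 1. v=[3, 3, 6, 5, 4, 9, 9, 6, 4, 6, 9, 3]

[3, 3, 6, 5, 4, 9, 9, 6, 4, 6, 9, 3]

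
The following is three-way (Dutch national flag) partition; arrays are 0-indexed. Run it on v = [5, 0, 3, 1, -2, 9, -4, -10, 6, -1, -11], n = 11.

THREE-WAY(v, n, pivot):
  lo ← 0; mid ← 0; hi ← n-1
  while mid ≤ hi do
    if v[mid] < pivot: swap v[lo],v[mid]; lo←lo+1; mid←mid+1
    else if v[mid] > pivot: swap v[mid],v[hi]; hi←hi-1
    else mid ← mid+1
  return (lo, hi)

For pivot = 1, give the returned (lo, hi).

lo=0 mid=0 hi=10
5>1: swap(0,10), hi=9 ⇒ [-11, 0, 3, 1, -2, 9, -4, -10, 6, -1, 5]
-11<1: swap(0,0), lo=1 mid=1 ⇒ [-11, 0, 3, 1, -2, 9, -4, -10, 6, -1, 5]
0<1: swap(1,1), lo=2 mid=2 ⇒ [-11, 0, 3, 1, -2, 9, -4, -10, 6, -1, 5]
3>1: swap(2,9), hi=8 ⇒ [-11, 0, -1, 1, -2, 9, -4, -10, 6, 3, 5]
-1<1: swap(2,2), lo=3 mid=3 ⇒ [-11, 0, -1, 1, -2, 9, -4, -10, 6, 3, 5]
1=1: mid=4
-2<1: swap(3,4), lo=4 mid=5 ⇒ [-11, 0, -1, -2, 1, 9, -4, -10, 6, 3, 5]
9>1: swap(5,8), hi=7 ⇒ [-11, 0, -1, -2, 1, 6, -4, -10, 9, 3, 5]
6>1: swap(5,7), hi=6 ⇒ [-11, 0, -1, -2, 1, -10, -4, 6, 9, 3, 5]
-10<1: swap(4,5), lo=5 mid=6 ⇒ [-11, 0, -1, -2, -10, 1, -4, 6, 9, 3, 5]
-4<1: swap(5,6), lo=6 mid=7 ⇒ [-11, 0, -1, -2, -10, -4, 1, 6, 9, 3, 5]
done. lo=6 hi=6; v=[-11, 0, -1, -2, -10, -4, 1, 6, 9, 3, 5]

(6, 6)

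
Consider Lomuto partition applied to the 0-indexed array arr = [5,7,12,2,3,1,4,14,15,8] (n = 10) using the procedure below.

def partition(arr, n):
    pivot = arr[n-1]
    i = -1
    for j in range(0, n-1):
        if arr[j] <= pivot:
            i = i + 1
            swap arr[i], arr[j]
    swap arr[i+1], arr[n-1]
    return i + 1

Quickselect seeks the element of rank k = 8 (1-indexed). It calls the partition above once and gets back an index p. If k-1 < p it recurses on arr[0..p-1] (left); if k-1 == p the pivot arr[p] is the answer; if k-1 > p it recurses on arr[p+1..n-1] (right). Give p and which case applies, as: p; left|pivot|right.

pivot=8, i=-1
j=0: 5≤8, i=0, swap(0,0) ⇒ [5,7,12,2,3,1,4,14,15,8]
j=1: 7≤8, i=1, swap(1,1) ⇒ [5,7,12,2,3,1,4,14,15,8]
j=2: 12>8, skip
j=3: 2≤8, i=2, swap(2,3) ⇒ [5,7,2,12,3,1,4,14,15,8]
j=4: 3≤8, i=3, swap(3,4) ⇒ [5,7,2,3,12,1,4,14,15,8]
j=5: 1≤8, i=4, swap(4,5) ⇒ [5,7,2,3,1,12,4,14,15,8]
j=6: 4≤8, i=5, swap(5,6) ⇒ [5,7,2,3,1,4,12,14,15,8]
j=7: 14>8, skip
j=8: 15>8, skip
swap(6,9) ⇒ [5,7,2,3,1,4,8,14,15,12]; return 6
p = 6; k-1 = 7 > 6 ⇒ right

6; right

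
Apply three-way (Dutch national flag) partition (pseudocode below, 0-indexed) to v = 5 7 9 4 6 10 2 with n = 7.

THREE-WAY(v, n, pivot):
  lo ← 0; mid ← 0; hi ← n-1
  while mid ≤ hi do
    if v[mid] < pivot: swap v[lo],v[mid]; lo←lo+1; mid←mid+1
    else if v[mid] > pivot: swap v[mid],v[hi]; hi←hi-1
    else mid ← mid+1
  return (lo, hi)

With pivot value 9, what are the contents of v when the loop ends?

5 7 4 6 2 9 10

pivot = 9; lo=0, mid=0, hi=6
v[mid]=5<9: swap v[0],v[0]; lo=1,mid=1 → 5 7 9 4 6 10 2
v[mid]=7<9: swap v[1],v[1]; lo=2,mid=2 → 5 7 9 4 6 10 2
v[mid]=9=9: mid=3
v[mid]=4<9: swap v[2],v[3]; lo=3,mid=4 → 5 7 4 9 6 10 2
v[mid]=6<9: swap v[3],v[4]; lo=4,mid=5 → 5 7 4 6 9 10 2
v[mid]=10>9: swap v[5],v[6]; hi=5 → 5 7 4 6 9 2 10
v[mid]=2<9: swap v[4],v[5]; lo=5,mid=6 → 5 7 4 6 2 9 10
end: lo=5, hi=5; v = 5 7 4 6 2 9 10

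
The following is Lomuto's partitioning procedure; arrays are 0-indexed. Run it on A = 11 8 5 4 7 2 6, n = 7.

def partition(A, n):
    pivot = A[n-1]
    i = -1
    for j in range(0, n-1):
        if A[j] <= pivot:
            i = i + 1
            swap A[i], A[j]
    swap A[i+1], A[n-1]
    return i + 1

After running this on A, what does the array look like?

5 4 2 6 7 11 8

pivot = A[6] = 6; i = -1
j=0: A[0]=11 > 6 → no swap
j=1: A[1]=8 > 6 → no swap
j=2: A[2]=5 ≤ 6 → i=0, swap A[0],A[2] → 5 8 11 4 7 2 6
j=3: A[3]=4 ≤ 6 → i=1, swap A[1],A[3] → 5 4 11 8 7 2 6
j=4: A[4]=7 > 6 → no swap
j=5: A[5]=2 ≤ 6 → i=2, swap A[2],A[5] → 5 4 2 8 7 11 6
final swap A[3],A[6] → 5 4 2 6 7 11 8; return 3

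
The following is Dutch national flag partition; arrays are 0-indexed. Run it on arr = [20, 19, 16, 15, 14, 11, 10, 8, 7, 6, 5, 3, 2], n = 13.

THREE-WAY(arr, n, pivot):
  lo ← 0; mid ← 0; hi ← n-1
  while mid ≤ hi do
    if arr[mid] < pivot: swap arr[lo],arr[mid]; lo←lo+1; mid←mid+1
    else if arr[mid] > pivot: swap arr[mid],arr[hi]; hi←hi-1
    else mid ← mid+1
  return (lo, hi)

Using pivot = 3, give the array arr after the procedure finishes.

[2, 3, 15, 14, 11, 10, 8, 7, 6, 5, 16, 19, 20]

lo=0 mid=0 hi=12
20>3: swap(0,12), hi=11 ⇒ [2, 19, 16, 15, 14, 11, 10, 8, 7, 6, 5, 3, 20]
2<3: swap(0,0), lo=1 mid=1 ⇒ [2, 19, 16, 15, 14, 11, 10, 8, 7, 6, 5, 3, 20]
19>3: swap(1,11), hi=10 ⇒ [2, 3, 16, 15, 14, 11, 10, 8, 7, 6, 5, 19, 20]
3=3: mid=2
16>3: swap(2,10), hi=9 ⇒ [2, 3, 5, 15, 14, 11, 10, 8, 7, 6, 16, 19, 20]
5>3: swap(2,9), hi=8 ⇒ [2, 3, 6, 15, 14, 11, 10, 8, 7, 5, 16, 19, 20]
6>3: swap(2,8), hi=7 ⇒ [2, 3, 7, 15, 14, 11, 10, 8, 6, 5, 16, 19, 20]
7>3: swap(2,7), hi=6 ⇒ [2, 3, 8, 15, 14, 11, 10, 7, 6, 5, 16, 19, 20]
8>3: swap(2,6), hi=5 ⇒ [2, 3, 10, 15, 14, 11, 8, 7, 6, 5, 16, 19, 20]
10>3: swap(2,5), hi=4 ⇒ [2, 3, 11, 15, 14, 10, 8, 7, 6, 5, 16, 19, 20]
11>3: swap(2,4), hi=3 ⇒ [2, 3, 14, 15, 11, 10, 8, 7, 6, 5, 16, 19, 20]
14>3: swap(2,3), hi=2 ⇒ [2, 3, 15, 14, 11, 10, 8, 7, 6, 5, 16, 19, 20]
15>3: swap(2,2), hi=1 ⇒ [2, 3, 15, 14, 11, 10, 8, 7, 6, 5, 16, 19, 20]
done. lo=1 hi=1; arr=[2, 3, 15, 14, 11, 10, 8, 7, 6, 5, 16, 19, 20]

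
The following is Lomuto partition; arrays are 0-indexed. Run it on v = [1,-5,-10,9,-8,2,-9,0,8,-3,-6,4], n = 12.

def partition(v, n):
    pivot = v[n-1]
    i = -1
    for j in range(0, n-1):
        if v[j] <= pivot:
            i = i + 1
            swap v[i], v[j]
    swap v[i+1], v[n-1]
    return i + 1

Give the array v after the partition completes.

[1,-5,-10,-8,2,-9,0,-3,-6,4,8,9]

pivot = v[11] = 4; i = -1
j=0: v[0]=1 ≤ 4 → i=0, swap v[0],v[0] (no change) → [1,-5,-10,9,-8,2,-9,0,8,-3,-6,4]
j=1: v[1]=-5 ≤ 4 → i=1, swap v[1],v[1] (no change) → [1,-5,-10,9,-8,2,-9,0,8,-3,-6,4]
j=2: v[2]=-10 ≤ 4 → i=2, swap v[2],v[2] (no change) → [1,-5,-10,9,-8,2,-9,0,8,-3,-6,4]
j=3: v[3]=9 > 4 → no swap
j=4: v[4]=-8 ≤ 4 → i=3, swap v[3],v[4] → [1,-5,-10,-8,9,2,-9,0,8,-3,-6,4]
j=5: v[5]=2 ≤ 4 → i=4, swap v[4],v[5] → [1,-5,-10,-8,2,9,-9,0,8,-3,-6,4]
j=6: v[6]=-9 ≤ 4 → i=5, swap v[5],v[6] → [1,-5,-10,-8,2,-9,9,0,8,-3,-6,4]
j=7: v[7]=0 ≤ 4 → i=6, swap v[6],v[7] → [1,-5,-10,-8,2,-9,0,9,8,-3,-6,4]
j=8: v[8]=8 > 4 → no swap
j=9: v[9]=-3 ≤ 4 → i=7, swap v[7],v[9] → [1,-5,-10,-8,2,-9,0,-3,8,9,-6,4]
j=10: v[10]=-6 ≤ 4 → i=8, swap v[8],v[10] → [1,-5,-10,-8,2,-9,0,-3,-6,9,8,4]
final swap v[9],v[11] → [1,-5,-10,-8,2,-9,0,-3,-6,4,8,9]; return 9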